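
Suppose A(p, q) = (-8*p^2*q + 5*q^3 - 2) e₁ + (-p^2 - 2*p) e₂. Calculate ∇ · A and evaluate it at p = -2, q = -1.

-32

∂A₁/∂p = -16*p*q
∂A₂/∂q = 0
∇·A = -16*p*q
At (-2, -1): -32.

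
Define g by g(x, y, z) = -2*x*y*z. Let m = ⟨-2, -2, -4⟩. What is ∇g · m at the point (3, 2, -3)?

∂g/∂x = -2*y*z
∂g/∂y = -2*x*z
∂g/∂z = -2*x*y
∇g at (3, 2, -3) = (12, 18, -12)
∇g · m = (12)(-2) + (18)(-2) + (-12)(-4) = -12

-12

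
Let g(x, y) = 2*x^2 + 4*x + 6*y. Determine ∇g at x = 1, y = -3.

(8, 6)

∂g/∂x = 4*x + 4
∂g/∂y = 6
∇g = (4*x + 4, 6)
At (1, -3): (8, 6).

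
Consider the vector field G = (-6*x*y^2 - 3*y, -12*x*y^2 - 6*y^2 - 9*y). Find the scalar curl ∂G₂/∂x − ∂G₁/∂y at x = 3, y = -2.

-117

∂G₂/∂x = -12*y^2
∂G₁/∂y = -12*x*y - 3
Scalar curl = 12*x*y - 12*y^2 + 3
At (3, -2): -117.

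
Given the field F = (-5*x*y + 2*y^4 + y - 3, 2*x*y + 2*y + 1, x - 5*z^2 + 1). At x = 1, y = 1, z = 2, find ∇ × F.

(0, -1, -2)

(∇×F)₁ = ∂F₃/∂y − ∂F₂/∂z = 0
(∇×F)₂ = ∂F₁/∂z − ∂F₃/∂x = -1
(∇×F)₃ = ∂F₂/∂x − ∂F₁/∂y = 5*x - 8*y^3 + 2*y - 1
∇×F = (0, -1, 5*x - 8*y^3 + 2*y - 1)
At (1, 1, 2): (0, -1, -2).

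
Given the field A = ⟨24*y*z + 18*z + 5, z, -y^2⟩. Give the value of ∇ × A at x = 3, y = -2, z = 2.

(∇×A)₁ = ∂A₃/∂y − ∂A₂/∂z = -2*y - 1
(∇×A)₂ = ∂A₁/∂z − ∂A₃/∂x = 24*y + 18
(∇×A)₃ = ∂A₂/∂x − ∂A₁/∂y = -24*z
∇×A = (-2*y - 1, 24*y + 18, -24*z)
At (3, -2, 2): (3, -30, -48).

(3, -30, -48)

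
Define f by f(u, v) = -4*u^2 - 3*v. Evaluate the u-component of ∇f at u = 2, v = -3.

(∇f)_1 = ∂f/∂u = -8*u
At (2, -3): -16.

-16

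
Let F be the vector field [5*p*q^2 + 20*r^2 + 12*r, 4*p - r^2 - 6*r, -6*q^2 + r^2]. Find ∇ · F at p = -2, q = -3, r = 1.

∂F₁/∂p = 5*q^2
∂F₂/∂q = 0
∂F₃/∂r = 2*r
∇·F = 5*q^2 + 2*r
At (-2, -3, 1): 47.

47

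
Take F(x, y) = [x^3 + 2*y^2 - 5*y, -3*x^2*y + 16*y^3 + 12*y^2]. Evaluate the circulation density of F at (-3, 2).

33

∂F₂/∂x = -6*x*y
∂F₁/∂y = 4*y - 5
Scalar curl = -6*x*y - 4*y + 5
At (-3, 2): 33.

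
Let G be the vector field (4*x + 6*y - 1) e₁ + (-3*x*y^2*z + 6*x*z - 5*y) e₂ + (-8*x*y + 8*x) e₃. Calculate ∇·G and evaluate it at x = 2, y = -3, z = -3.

∂G₁/∂x = 4
∂G₂/∂y = -6*x*y*z - 5
∂G₃/∂z = 0
∇·G = -6*x*y*z - 1
At (2, -3, -3): -109.

-109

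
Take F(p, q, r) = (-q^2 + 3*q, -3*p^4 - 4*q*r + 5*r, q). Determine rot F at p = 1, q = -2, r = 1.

(∇×F)₁ = ∂F₃/∂q − ∂F₂/∂r = 4*q - 4
(∇×F)₂ = ∂F₁/∂r − ∂F₃/∂p = 0
(∇×F)₃ = ∂F₂/∂p − ∂F₁/∂q = -12*p^3 + 2*q - 3
∇×F = (4*q - 4, 0, -12*p^3 + 2*q - 3)
At (1, -2, 1): (-12, 0, -19).

(-12, 0, -19)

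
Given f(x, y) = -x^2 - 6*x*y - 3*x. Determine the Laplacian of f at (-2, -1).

-2

∂²f/∂x² = -2
∂²f/∂y² = 0
∇²f = -2
At (-2, -1): -2.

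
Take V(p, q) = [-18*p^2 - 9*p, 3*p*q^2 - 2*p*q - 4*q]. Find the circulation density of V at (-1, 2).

8

∂V₂/∂p = 3*q^2 - 2*q
∂V₁/∂q = 0
Scalar curl = 3*q^2 - 2*q
At (-1, 2): 8.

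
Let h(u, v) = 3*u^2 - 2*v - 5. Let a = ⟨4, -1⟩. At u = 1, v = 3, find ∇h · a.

∂h/∂u = 6*u
∂h/∂v = -2
∇h at (1, 3) = (6, -2)
∇h · a = (6)(4) + (-2)(-1) = 26

26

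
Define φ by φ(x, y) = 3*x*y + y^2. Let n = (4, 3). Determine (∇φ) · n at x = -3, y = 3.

27

∂φ/∂x = 3*y
∂φ/∂y = 3*x + 2*y
∇φ at (-3, 3) = (9, -3)
∇φ · n = (9)(4) + (-3)(3) = 27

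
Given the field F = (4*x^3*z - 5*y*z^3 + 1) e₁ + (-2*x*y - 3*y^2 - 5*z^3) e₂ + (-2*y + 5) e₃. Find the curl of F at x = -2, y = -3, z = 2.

(∇×F)₁ = ∂F₃/∂y − ∂F₂/∂z = 15*z^2 - 2
(∇×F)₂ = ∂F₁/∂z − ∂F₃/∂x = 4*x^3 - 15*y*z^2
(∇×F)₃ = ∂F₂/∂x − ∂F₁/∂y = -2*y + 5*z^3
∇×F = (15*z^2 - 2, 4*x^3 - 15*y*z^2, -2*y + 5*z^3)
At (-2, -3, 2): (58, 148, 46).

(58, 148, 46)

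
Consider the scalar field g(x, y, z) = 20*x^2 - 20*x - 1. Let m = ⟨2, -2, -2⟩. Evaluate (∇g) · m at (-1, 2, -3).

-120

∂g/∂x = 40*x - 20
∂g/∂y = 0
∂g/∂z = 0
∇g at (-1, 2, -3) = (-60, 0, 0)
∇g · m = (-60)(2) + (0)(-2) + (0)(-2) = -120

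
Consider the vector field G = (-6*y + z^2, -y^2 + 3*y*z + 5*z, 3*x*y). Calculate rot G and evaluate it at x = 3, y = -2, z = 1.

(∇×G)₁ = ∂G₃/∂y − ∂G₂/∂z = 3*x - 3*y - 5
(∇×G)₂ = ∂G₁/∂z − ∂G₃/∂x = -3*y + 2*z
(∇×G)₃ = ∂G₂/∂x − ∂G₁/∂y = 6
∇×G = (3*x - 3*y - 5, -3*y + 2*z, 6)
At (3, -2, 1): (10, 8, 6).

(10, 8, 6)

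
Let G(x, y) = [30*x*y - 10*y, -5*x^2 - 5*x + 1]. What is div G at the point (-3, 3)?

90

∂G₁/∂x = 30*y
∂G₂/∂y = 0
∇·G = 30*y
At (-3, 3): 90.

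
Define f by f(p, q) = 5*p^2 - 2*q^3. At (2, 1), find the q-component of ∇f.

-6

(∇f)_2 = ∂f/∂q = -6*q^2
At (2, 1): -6.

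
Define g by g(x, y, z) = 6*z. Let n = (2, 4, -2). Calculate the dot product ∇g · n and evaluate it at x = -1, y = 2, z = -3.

-12

∂g/∂x = 0
∂g/∂y = 0
∂g/∂z = 6
∇g at (-1, 2, -3) = (0, 0, 6)
∇g · n = (0)(2) + (0)(4) + (6)(-2) = -12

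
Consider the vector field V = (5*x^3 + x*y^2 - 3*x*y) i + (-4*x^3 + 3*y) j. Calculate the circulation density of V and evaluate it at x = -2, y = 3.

∂V₂/∂x = -12*x^2
∂V₁/∂y = 2*x*y - 3*x
Scalar curl = -12*x^2 - 2*x*y + 3*x
At (-2, 3): -42.

-42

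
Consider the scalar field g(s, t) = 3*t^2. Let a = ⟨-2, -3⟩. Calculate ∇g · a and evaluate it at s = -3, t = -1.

∂g/∂s = 0
∂g/∂t = 6*t
∇g at (-3, -1) = (0, -6)
∇g · a = (0)(-2) + (-6)(-3) = 18

18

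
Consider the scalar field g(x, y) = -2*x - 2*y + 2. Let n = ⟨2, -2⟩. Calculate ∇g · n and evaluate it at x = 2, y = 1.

0

∂g/∂x = -2
∂g/∂y = -2
∇g at (2, 1) = (-2, -2)
∇g · n = (-2)(2) + (-2)(-2) = 0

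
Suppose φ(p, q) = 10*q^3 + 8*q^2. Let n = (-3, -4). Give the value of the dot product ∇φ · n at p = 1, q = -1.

∂φ/∂p = 0
∂φ/∂q = 30*q^2 + 16*q
∇φ at (1, -1) = (0, 14)
∇φ · n = (0)(-3) + (14)(-4) = -56

-56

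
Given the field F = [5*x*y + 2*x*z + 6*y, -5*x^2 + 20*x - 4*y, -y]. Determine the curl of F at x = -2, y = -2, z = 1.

(-1, -4, 44)

(∇×F)₁ = ∂F₃/∂y − ∂F₂/∂z = -1
(∇×F)₂ = ∂F₁/∂z − ∂F₃/∂x = 2*x
(∇×F)₃ = ∂F₂/∂x − ∂F₁/∂y = -15*x + 14
∇×F = (-1, 2*x, -15*x + 14)
At (-2, -2, 1): (-1, -4, 44).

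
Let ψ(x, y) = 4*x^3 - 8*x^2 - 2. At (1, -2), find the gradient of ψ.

(-4, 0)

∂ψ/∂x = 12*x^2 - 16*x
∂ψ/∂y = 0
∇ψ = (12*x^2 - 16*x, 0)
At (1, -2): (-4, 0).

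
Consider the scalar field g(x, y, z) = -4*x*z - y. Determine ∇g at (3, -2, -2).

∂g/∂x = -4*z
∂g/∂y = -1
∂g/∂z = -4*x
∇g = (-4*z, -1, -4*x)
At (3, -2, -2): (8, -1, -12).

(8, -1, -12)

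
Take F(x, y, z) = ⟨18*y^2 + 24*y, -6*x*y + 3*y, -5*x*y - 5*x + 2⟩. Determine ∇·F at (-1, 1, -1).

9

∂F₁/∂x = 0
∂F₂/∂y = -6*x + 3
∂F₃/∂z = 0
∇·F = -6*x + 3
At (-1, 1, -1): 9.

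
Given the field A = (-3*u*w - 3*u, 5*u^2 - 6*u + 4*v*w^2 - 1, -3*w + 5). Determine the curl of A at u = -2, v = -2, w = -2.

(-32, 6, -26)

(∇×A)₁ = ∂A₃/∂v − ∂A₂/∂w = -8*v*w
(∇×A)₂ = ∂A₁/∂w − ∂A₃/∂u = -3*u
(∇×A)₃ = ∂A₂/∂u − ∂A₁/∂v = 10*u - 6
∇×A = (-8*v*w, -3*u, 10*u - 6)
At (-2, -2, -2): (-32, 6, -26).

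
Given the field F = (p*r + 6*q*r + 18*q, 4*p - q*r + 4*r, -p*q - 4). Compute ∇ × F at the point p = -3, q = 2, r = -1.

(∇×F)₁ = ∂F₃/∂q − ∂F₂/∂r = -p + q - 4
(∇×F)₂ = ∂F₁/∂r − ∂F₃/∂p = p + 7*q
(∇×F)₃ = ∂F₂/∂p − ∂F₁/∂q = -6*r - 14
∇×F = (-p + q - 4, p + 7*q, -6*r - 14)
At (-3, 2, -1): (1, 11, -8).

(1, 11, -8)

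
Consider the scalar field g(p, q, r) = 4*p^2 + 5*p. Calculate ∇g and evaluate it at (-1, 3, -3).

∂g/∂p = 8*p + 5
∂g/∂q = 0
∂g/∂r = 0
∇g = (8*p + 5, 0, 0)
At (-1, 3, -3): (-3, 0, 0).

(-3, 0, 0)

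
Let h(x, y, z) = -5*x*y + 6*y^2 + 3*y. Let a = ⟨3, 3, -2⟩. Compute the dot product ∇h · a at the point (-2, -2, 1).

∂h/∂x = -5*y
∂h/∂y = -5*x + 12*y + 3
∂h/∂z = 0
∇h at (-2, -2, 1) = (10, -11, 0)
∇h · a = (10)(3) + (-11)(3) + (0)(-2) = -3

-3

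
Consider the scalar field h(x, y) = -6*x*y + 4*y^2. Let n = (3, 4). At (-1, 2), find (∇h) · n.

∂h/∂x = -6*y
∂h/∂y = -6*x + 8*y
∇h at (-1, 2) = (-12, 22)
∇h · n = (-12)(3) + (22)(4) = 52

52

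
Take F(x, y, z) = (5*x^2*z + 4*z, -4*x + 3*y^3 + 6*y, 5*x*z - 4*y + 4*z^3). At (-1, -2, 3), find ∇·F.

115

∂F₁/∂x = 10*x*z
∂F₂/∂y = 9*y^2 + 6
∂F₃/∂z = 5*x + 12*z^2
∇·F = 10*x*z + 5*x + 9*y^2 + 12*z^2 + 6
At (-1, -2, 3): 115.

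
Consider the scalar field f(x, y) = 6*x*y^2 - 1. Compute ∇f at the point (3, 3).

(54, 108)

∂f/∂x = 6*y^2
∂f/∂y = 12*x*y
∇f = (6*y^2, 12*x*y)
At (3, 3): (54, 108).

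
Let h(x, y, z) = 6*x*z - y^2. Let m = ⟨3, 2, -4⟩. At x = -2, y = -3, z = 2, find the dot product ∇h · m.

96

∂h/∂x = 6*z
∂h/∂y = -2*y
∂h/∂z = 6*x
∇h at (-2, -3, 2) = (12, 6, -12)
∇h · m = (12)(3) + (6)(2) + (-12)(-4) = 96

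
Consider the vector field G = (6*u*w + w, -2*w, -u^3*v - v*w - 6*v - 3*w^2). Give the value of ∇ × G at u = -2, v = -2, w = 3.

(∇×G)₁ = ∂G₃/∂v − ∂G₂/∂w = -u^3 - w - 4
(∇×G)₂ = ∂G₁/∂w − ∂G₃/∂u = 3*u^2*v + 6*u + 1
(∇×G)₃ = ∂G₂/∂u − ∂G₁/∂v = 0
∇×G = (-u^3 - w - 4, 3*u^2*v + 6*u + 1, 0)
At (-2, -2, 3): (1, -35, 0).

(1, -35, 0)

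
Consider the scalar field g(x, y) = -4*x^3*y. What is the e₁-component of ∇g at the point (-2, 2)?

(∇g)_1 = ∂g/∂x = -12*x^2*y
At (-2, 2): -96.

-96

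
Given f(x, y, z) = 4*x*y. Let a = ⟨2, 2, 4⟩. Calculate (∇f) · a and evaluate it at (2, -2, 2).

0

∂f/∂x = 4*y
∂f/∂y = 4*x
∂f/∂z = 0
∇f at (2, -2, 2) = (-8, 8, 0)
∇f · a = (-8)(2) + (8)(2) + (0)(4) = 0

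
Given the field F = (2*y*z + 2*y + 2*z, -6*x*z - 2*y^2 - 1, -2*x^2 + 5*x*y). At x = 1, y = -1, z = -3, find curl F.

(11, 9, 22)

(∇×F)₁ = ∂F₃/∂y − ∂F₂/∂z = 11*x
(∇×F)₂ = ∂F₁/∂z − ∂F₃/∂x = 4*x - 3*y + 2
(∇×F)₃ = ∂F₂/∂x − ∂F₁/∂y = -8*z - 2
∇×F = (11*x, 4*x - 3*y + 2, -8*z - 2)
At (1, -1, -3): (11, 9, 22).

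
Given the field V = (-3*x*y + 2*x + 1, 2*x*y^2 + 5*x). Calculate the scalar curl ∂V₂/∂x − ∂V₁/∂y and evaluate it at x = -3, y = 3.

14

∂V₂/∂x = 2*y^2 + 5
∂V₁/∂y = -3*x
Scalar curl = 3*x + 2*y^2 + 5
At (-3, 3): 14.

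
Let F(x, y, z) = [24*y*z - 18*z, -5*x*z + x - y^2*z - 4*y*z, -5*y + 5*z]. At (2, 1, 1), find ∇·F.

-1

∂F₁/∂x = 0
∂F₂/∂y = -2*y*z - 4*z
∂F₃/∂z = 5
∇·F = -2*y*z - 4*z + 5
At (2, 1, 1): -1.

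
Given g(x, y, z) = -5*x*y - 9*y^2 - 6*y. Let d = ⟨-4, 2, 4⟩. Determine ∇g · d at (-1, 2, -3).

∂g/∂x = -5*y
∂g/∂y = -5*x - 18*y - 6
∂g/∂z = 0
∇g at (-1, 2, -3) = (-10, -37, 0)
∇g · d = (-10)(-4) + (-37)(2) + (0)(4) = -34

-34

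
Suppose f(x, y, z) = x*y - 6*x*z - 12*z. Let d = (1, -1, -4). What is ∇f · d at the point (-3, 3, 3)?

∂f/∂x = y - 6*z
∂f/∂y = x
∂f/∂z = -6*x - 12
∇f at (-3, 3, 3) = (-15, -3, 6)
∇f · d = (-15)(1) + (-3)(-1) + (6)(-4) = -36

-36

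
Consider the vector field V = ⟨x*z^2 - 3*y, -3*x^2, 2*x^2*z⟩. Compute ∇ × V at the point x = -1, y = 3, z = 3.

(∇×V)₁ = ∂V₃/∂y − ∂V₂/∂z = 0
(∇×V)₂ = ∂V₁/∂z − ∂V₃/∂x = -2*x*z
(∇×V)₃ = ∂V₂/∂x − ∂V₁/∂y = -6*x + 3
∇×V = (0, -2*x*z, -6*x + 3)
At (-1, 3, 3): (0, 6, 9).

(0, 6, 9)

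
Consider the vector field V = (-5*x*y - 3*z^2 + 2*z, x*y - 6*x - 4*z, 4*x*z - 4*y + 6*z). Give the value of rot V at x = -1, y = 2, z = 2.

(∇×V)₁ = ∂V₃/∂y − ∂V₂/∂z = 0
(∇×V)₂ = ∂V₁/∂z − ∂V₃/∂x = -10*z + 2
(∇×V)₃ = ∂V₂/∂x − ∂V₁/∂y = 5*x + y - 6
∇×V = (0, -10*z + 2, 5*x + y - 6)
At (-1, 2, 2): (0, -18, -9).

(0, -18, -9)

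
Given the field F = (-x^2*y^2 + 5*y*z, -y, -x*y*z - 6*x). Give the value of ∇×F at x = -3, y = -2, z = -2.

(-6, 0, -26)

(∇×F)₁ = ∂F₃/∂y − ∂F₂/∂z = -x*z
(∇×F)₂ = ∂F₁/∂z − ∂F₃/∂x = y*z + 5*y + 6
(∇×F)₃ = ∂F₂/∂x − ∂F₁/∂y = 2*x^2*y - 5*z
∇×F = (-x*z, y*z + 5*y + 6, 2*x^2*y - 5*z)
At (-3, -2, -2): (-6, 0, -26).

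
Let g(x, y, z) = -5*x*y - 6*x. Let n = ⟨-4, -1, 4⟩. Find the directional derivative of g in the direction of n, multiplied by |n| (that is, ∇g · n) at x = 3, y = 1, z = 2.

∂g/∂x = -5*y - 6
∂g/∂y = -5*x
∂g/∂z = 0
∇g at (3, 1, 2) = (-11, -15, 0)
∇g · n = (-11)(-4) + (-15)(-1) + (0)(4) = 59

59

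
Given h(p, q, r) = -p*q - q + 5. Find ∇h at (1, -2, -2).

(2, -2, 0)

∂h/∂p = -q
∂h/∂q = -p - 1
∂h/∂r = 0
∇h = (-q, -p - 1, 0)
At (1, -2, -2): (2, -2, 0).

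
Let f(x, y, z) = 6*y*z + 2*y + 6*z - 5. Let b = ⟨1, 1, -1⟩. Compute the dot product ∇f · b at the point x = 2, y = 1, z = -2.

∂f/∂x = 0
∂f/∂y = 6*z + 2
∂f/∂z = 6*y + 6
∇f at (2, 1, -2) = (0, -10, 12)
∇f · b = (0)(1) + (-10)(1) + (12)(-1) = -22

-22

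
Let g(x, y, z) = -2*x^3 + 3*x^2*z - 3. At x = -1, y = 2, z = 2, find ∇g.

(-18, 0, 3)

∂g/∂x = -6*x^2 + 6*x*z
∂g/∂y = 0
∂g/∂z = 3*x^2
∇g = (-6*x^2 + 6*x*z, 0, 3*x^2)
At (-1, 2, 2): (-18, 0, 3).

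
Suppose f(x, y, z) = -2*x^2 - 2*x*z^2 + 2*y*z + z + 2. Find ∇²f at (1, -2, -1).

∂²f/∂x² = -4
∂²f/∂y² = 0
∂²f/∂z² = -4*x
∇²f = -4*x - 4
At (1, -2, -1): -8.

-8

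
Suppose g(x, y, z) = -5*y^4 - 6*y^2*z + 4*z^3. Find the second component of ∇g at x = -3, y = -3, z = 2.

(∇g)_2 = ∂g/∂y = -20*y^3 - 12*y*z
At (-3, -3, 2): 612.

612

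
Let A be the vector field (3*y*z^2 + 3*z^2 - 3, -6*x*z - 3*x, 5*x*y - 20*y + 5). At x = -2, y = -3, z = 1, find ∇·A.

0

∂A₁/∂x = 0
∂A₂/∂y = 0
∂A₃/∂z = 0
∇·A = 0
At (-2, -3, 1): 0.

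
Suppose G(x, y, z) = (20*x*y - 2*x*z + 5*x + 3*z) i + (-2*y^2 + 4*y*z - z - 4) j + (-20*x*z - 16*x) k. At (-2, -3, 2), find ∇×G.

(13, 63, 40)

(∇×G)₁ = ∂G₃/∂y − ∂G₂/∂z = -4*y + 1
(∇×G)₂ = ∂G₁/∂z − ∂G₃/∂x = -2*x + 20*z + 19
(∇×G)₃ = ∂G₂/∂x − ∂G₁/∂y = -20*x
∇×G = (-4*y + 1, -2*x + 20*z + 19, -20*x)
At (-2, -3, 2): (13, 63, 40).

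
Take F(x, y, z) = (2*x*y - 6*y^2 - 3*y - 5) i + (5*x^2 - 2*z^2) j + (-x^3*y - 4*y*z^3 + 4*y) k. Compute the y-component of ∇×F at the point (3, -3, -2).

(∇×F)_2 = ∂F₁/∂z − ∂F₃/∂x
= 0 − (-3*x^2*y)
= 3*x^2*y
At (3, -3, -2): -81.

-81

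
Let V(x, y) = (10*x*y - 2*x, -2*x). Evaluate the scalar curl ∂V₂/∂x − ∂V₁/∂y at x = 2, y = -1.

-22

∂V₂/∂x = -2
∂V₁/∂y = 10*x
Scalar curl = -10*x - 2
At (2, -1): -22.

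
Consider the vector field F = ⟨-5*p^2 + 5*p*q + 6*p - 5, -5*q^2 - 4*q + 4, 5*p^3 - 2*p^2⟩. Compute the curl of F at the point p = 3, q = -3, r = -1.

(∇×F)₁ = ∂F₃/∂q − ∂F₂/∂r = 0
(∇×F)₂ = ∂F₁/∂r − ∂F₃/∂p = -15*p^2 + 4*p
(∇×F)₃ = ∂F₂/∂p − ∂F₁/∂q = -5*p
∇×F = (0, -15*p^2 + 4*p, -5*p)
At (3, -3, -1): (0, -123, -15).

(0, -123, -15)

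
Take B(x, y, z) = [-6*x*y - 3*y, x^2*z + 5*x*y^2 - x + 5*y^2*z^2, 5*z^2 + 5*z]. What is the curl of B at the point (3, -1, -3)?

(21, 0, 7)

(∇×B)₁ = ∂B₃/∂y − ∂B₂/∂z = -x^2 - 10*y^2*z
(∇×B)₂ = ∂B₁/∂z − ∂B₃/∂x = 0
(∇×B)₃ = ∂B₂/∂x − ∂B₁/∂y = 2*x*z + 6*x + 5*y^2 + 2
∇×B = (-x^2 - 10*y^2*z, 0, 2*x*z + 6*x + 5*y^2 + 2)
At (3, -1, -3): (21, 0, 7).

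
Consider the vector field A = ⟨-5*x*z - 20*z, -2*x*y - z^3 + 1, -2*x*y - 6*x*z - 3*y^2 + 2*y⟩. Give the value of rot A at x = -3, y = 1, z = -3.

(∇×A)₁ = ∂A₃/∂y − ∂A₂/∂z = -2*x - 6*y + 3*z^2 + 2
(∇×A)₂ = ∂A₁/∂z − ∂A₃/∂x = -5*x + 2*y + 6*z - 20
(∇×A)₃ = ∂A₂/∂x − ∂A₁/∂y = -2*y
∇×A = (-2*x - 6*y + 3*z^2 + 2, -5*x + 2*y + 6*z - 20, -2*y)
At (-3, 1, -3): (29, -21, -2).

(29, -21, -2)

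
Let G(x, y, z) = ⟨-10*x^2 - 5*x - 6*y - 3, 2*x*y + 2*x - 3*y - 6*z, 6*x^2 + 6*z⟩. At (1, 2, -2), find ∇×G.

(6, -12, 12)

(∇×G)₁ = ∂G₃/∂y − ∂G₂/∂z = 6
(∇×G)₂ = ∂G₁/∂z − ∂G₃/∂x = -12*x
(∇×G)₃ = ∂G₂/∂x − ∂G₁/∂y = 2*y + 8
∇×G = (6, -12*x, 2*y + 8)
At (1, 2, -2): (6, -12, 12).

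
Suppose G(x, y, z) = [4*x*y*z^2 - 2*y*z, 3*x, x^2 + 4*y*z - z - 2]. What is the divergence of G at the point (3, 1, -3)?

39

∂G₁/∂x = 4*y*z^2
∂G₂/∂y = 0
∂G₃/∂z = 4*y - 1
∇·G = 4*y*z^2 + 4*y - 1
At (3, 1, -3): 39.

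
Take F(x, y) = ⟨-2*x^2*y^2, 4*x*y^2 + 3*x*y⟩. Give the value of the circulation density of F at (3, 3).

153

∂F₂/∂x = 4*y^2 + 3*y
∂F₁/∂y = -4*x^2*y
Scalar curl = 4*x^2*y + 4*y^2 + 3*y
At (3, 3): 153.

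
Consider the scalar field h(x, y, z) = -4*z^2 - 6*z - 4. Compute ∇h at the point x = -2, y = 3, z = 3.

∂h/∂x = 0
∂h/∂y = 0
∂h/∂z = -8*z - 6
∇h = (0, 0, -8*z - 6)
At (-2, 3, 3): (0, 0, -30).

(0, 0, -30)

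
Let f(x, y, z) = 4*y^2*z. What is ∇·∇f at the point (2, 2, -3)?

∂²f/∂x² = 0
∂²f/∂y² = 8*z
∂²f/∂z² = 0
∇²f = 8*z
At (2, 2, -3): -24.

-24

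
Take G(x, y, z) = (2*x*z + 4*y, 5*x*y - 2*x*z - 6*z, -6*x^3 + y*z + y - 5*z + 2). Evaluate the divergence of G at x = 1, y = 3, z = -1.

1

∂G₁/∂x = 2*z
∂G₂/∂y = 5*x
∂G₃/∂z = y - 5
∇·G = 5*x + y + 2*z - 5
At (1, 3, -1): 1.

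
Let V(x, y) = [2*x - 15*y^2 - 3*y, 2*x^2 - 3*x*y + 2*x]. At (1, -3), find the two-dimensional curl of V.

∂V₂/∂x = 4*x - 3*y + 2
∂V₁/∂y = -30*y - 3
Scalar curl = 4*x + 27*y + 5
At (1, -3): -72.

-72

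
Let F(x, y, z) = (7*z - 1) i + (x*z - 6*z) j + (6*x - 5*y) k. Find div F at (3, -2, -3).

∂F₁/∂x = 0
∂F₂/∂y = 0
∂F₃/∂z = 0
∇·F = 0
At (3, -2, -3): 0.

0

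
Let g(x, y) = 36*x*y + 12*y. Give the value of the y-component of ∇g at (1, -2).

(∇g)_2 = ∂g/∂y = 36*x + 12
At (1, -2): 48.

48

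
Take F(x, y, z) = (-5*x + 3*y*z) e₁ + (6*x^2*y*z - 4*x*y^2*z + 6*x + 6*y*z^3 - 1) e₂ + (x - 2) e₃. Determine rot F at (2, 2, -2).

(∇×F)₁ = ∂F₃/∂y − ∂F₂/∂z = -6*x^2*y + 4*x*y^2 - 18*y*z^2
(∇×F)₂ = ∂F₁/∂z − ∂F₃/∂x = 3*y - 1
(∇×F)₃ = ∂F₂/∂x − ∂F₁/∂y = 12*x*y*z - 4*y^2*z - 3*z + 6
∇×F = (-6*x^2*y + 4*x*y^2 - 18*y*z^2, 3*y - 1, 12*x*y*z - 4*y^2*z - 3*z + 6)
At (2, 2, -2): (-160, 5, -52).

(-160, 5, -52)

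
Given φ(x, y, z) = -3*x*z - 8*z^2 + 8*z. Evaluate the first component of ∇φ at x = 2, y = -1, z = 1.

-3

(∇φ)_1 = ∂φ/∂x = -3*z
At (2, -1, 1): -3.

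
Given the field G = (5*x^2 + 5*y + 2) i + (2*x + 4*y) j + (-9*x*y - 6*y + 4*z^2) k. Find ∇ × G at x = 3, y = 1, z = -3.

(∇×G)₁ = ∂G₃/∂y − ∂G₂/∂z = -9*x - 6
(∇×G)₂ = ∂G₁/∂z − ∂G₃/∂x = 9*y
(∇×G)₃ = ∂G₂/∂x − ∂G₁/∂y = -3
∇×G = (-9*x - 6, 9*y, -3)
At (3, 1, -3): (-33, 9, -3).

(-33, 9, -3)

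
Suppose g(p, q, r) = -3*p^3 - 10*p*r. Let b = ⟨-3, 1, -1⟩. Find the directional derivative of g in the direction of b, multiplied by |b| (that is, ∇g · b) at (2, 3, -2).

68

∂g/∂p = -9*p^2 - 10*r
∂g/∂q = 0
∂g/∂r = -10*p
∇g at (2, 3, -2) = (-16, 0, -20)
∇g · b = (-16)(-3) + (0)(1) + (-20)(-1) = 68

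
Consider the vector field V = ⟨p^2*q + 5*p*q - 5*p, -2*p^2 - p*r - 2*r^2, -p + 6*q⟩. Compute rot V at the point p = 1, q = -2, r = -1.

(3, 1, -9)

(∇×V)₁ = ∂V₃/∂q − ∂V₂/∂r = p + 4*r + 6
(∇×V)₂ = ∂V₁/∂r − ∂V₃/∂p = 1
(∇×V)₃ = ∂V₂/∂p − ∂V₁/∂q = -p^2 - 9*p - r
∇×V = (p + 4*r + 6, 1, -p^2 - 9*p - r)
At (1, -2, -1): (3, 1, -9).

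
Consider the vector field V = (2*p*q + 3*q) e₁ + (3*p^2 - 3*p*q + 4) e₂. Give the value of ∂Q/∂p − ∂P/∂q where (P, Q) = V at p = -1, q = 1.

∂V₂/∂p = 6*p - 3*q
∂V₁/∂q = 2*p + 3
Scalar curl = 4*p - 3*q - 3
At (-1, 1): -10.

-10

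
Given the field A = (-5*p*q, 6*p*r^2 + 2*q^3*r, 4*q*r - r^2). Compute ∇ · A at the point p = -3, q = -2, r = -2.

∂A₁/∂p = -5*q
∂A₂/∂q = 6*q^2*r
∂A₃/∂r = 4*q - 2*r
∇·A = 6*q^2*r - q - 2*r
At (-3, -2, -2): -42.

-42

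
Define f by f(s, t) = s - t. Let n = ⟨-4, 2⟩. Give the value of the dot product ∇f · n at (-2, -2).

-6

∂f/∂s = 1
∂f/∂t = -1
∇f at (-2, -2) = (1, -1)
∇f · n = (1)(-4) + (-1)(2) = -6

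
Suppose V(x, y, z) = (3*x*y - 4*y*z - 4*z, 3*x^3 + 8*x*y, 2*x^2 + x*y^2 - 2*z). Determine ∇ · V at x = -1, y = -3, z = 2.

∂V₁/∂x = 3*y
∂V₂/∂y = 8*x
∂V₃/∂z = -2
∇·V = 8*x + 3*y - 2
At (-1, -3, 2): -19.

-19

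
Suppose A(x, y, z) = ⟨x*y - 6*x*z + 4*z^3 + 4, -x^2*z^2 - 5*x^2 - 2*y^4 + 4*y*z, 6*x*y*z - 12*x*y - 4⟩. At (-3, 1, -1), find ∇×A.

(32, 48, 39)

(∇×A)₁ = ∂A₃/∂y − ∂A₂/∂z = 2*x^2*z + 6*x*z - 12*x - 4*y
(∇×A)₂ = ∂A₁/∂z − ∂A₃/∂x = -6*x - 6*y*z + 12*y + 12*z^2
(∇×A)₃ = ∂A₂/∂x − ∂A₁/∂y = -2*x*z^2 - 11*x
∇×A = (2*x^2*z + 6*x*z - 12*x - 4*y, -6*x - 6*y*z + 12*y + 12*z^2, -2*x*z^2 - 11*x)
At (-3, 1, -1): (32, 48, 39).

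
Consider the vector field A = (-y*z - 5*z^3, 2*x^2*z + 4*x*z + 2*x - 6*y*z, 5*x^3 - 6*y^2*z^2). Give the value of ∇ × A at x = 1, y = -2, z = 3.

(∇×A)₁ = ∂A₃/∂y − ∂A₂/∂z = -2*x^2 - 4*x - 12*y*z^2 + 6*y
(∇×A)₂ = ∂A₁/∂z − ∂A₃/∂x = -15*x^2 - y - 15*z^2
(∇×A)₃ = ∂A₂/∂x − ∂A₁/∂y = 4*x*z + 5*z + 2
∇×A = (-2*x^2 - 4*x - 12*y*z^2 + 6*y, -15*x^2 - y - 15*z^2, 4*x*z + 5*z + 2)
At (1, -2, 3): (198, -148, 29).

(198, -148, 29)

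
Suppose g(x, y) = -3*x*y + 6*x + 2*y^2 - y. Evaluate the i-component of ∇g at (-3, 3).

-3

(∇g)_1 = ∂g/∂x = -3*y + 6
At (-3, 3): -3.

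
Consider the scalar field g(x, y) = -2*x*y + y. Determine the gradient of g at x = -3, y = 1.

(-2, 7)

∂g/∂x = -2*y
∂g/∂y = -2*x + 1
∇g = (-2*y, -2*x + 1)
At (-3, 1): (-2, 7).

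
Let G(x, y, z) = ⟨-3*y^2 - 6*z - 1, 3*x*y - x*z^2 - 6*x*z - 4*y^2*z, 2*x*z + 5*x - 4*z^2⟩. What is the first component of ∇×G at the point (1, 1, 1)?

12

(∇×G)_1 = ∂G₃/∂y − ∂G₂/∂z
= 0 − (-2*x*z - 6*x - 4*y^2)
= 2*x*z + 6*x + 4*y^2
At (1, 1, 1): 12.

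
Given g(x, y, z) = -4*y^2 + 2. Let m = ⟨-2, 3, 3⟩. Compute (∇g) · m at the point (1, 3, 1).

∂g/∂x = 0
∂g/∂y = -8*y
∂g/∂z = 0
∇g at (1, 3, 1) = (0, -24, 0)
∇g · m = (0)(-2) + (-24)(3) + (0)(3) = -72

-72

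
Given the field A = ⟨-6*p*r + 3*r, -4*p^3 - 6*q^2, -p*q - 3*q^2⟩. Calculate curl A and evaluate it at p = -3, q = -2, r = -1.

(15, 19, -108)

(∇×A)₁ = ∂A₃/∂q − ∂A₂/∂r = -p - 6*q
(∇×A)₂ = ∂A₁/∂r − ∂A₃/∂p = -6*p + q + 3
(∇×A)₃ = ∂A₂/∂p − ∂A₁/∂q = -12*p^2
∇×A = (-p - 6*q, -6*p + q + 3, -12*p^2)
At (-3, -2, -1): (15, 19, -108).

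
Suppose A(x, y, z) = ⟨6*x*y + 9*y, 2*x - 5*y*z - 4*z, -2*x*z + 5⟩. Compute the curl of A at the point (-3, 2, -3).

(14, -6, 11)

(∇×A)₁ = ∂A₃/∂y − ∂A₂/∂z = 5*y + 4
(∇×A)₂ = ∂A₁/∂z − ∂A₃/∂x = 2*z
(∇×A)₃ = ∂A₂/∂x − ∂A₁/∂y = -6*x - 7
∇×A = (5*y + 4, 2*z, -6*x - 7)
At (-3, 2, -3): (14, -6, 11).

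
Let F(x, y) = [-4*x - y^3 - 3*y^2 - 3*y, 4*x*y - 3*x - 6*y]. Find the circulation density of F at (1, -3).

∂F₂/∂x = 4*y - 3
∂F₁/∂y = -3*y^2 - 6*y - 3
Scalar curl = 3*y^2 + 10*y
At (1, -3): -3.

-3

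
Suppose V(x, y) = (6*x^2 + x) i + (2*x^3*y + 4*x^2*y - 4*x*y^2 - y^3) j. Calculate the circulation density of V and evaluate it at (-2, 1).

∂V₂/∂x = 6*x^2*y + 8*x*y - 4*y^2
∂V₁/∂y = 0
Scalar curl = 6*x^2*y + 8*x*y - 4*y^2
At (-2, 1): 4.

4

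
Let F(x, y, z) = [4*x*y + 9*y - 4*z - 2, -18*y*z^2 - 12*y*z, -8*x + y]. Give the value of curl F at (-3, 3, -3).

(-287, 4, 3)

(∇×F)₁ = ∂F₃/∂y − ∂F₂/∂z = 36*y*z + 12*y + 1
(∇×F)₂ = ∂F₁/∂z − ∂F₃/∂x = 4
(∇×F)₃ = ∂F₂/∂x − ∂F₁/∂y = -4*x - 9
∇×F = (36*y*z + 12*y + 1, 4, -4*x - 9)
At (-3, 3, -3): (-287, 4, 3).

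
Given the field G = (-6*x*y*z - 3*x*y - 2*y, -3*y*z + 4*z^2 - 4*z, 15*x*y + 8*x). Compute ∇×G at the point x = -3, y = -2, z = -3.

(∇×G)₁ = ∂G₃/∂y − ∂G₂/∂z = 15*x + 3*y - 8*z + 4
(∇×G)₂ = ∂G₁/∂z − ∂G₃/∂x = -6*x*y - 15*y - 8
(∇×G)₃ = ∂G₂/∂x − ∂G₁/∂y = 6*x*z + 3*x + 2
∇×G = (15*x + 3*y - 8*z + 4, -6*x*y - 15*y - 8, 6*x*z + 3*x + 2)
At (-3, -2, -3): (-23, -14, 47).

(-23, -14, 47)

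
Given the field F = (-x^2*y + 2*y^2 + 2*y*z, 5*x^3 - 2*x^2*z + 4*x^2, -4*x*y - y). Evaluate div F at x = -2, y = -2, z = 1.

∂F₁/∂x = -2*x*y
∂F₂/∂y = 0
∂F₃/∂z = 0
∇·F = -2*x*y
At (-2, -2, 1): -8.

-8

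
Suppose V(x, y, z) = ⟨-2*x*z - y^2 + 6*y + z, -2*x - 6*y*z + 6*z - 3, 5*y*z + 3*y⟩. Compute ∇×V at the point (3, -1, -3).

(-24, -5, -10)

(∇×V)₁ = ∂V₃/∂y − ∂V₂/∂z = 6*y + 5*z - 3
(∇×V)₂ = ∂V₁/∂z − ∂V₃/∂x = -2*x + 1
(∇×V)₃ = ∂V₂/∂x − ∂V₁/∂y = 2*y - 8
∇×V = (6*y + 5*z - 3, -2*x + 1, 2*y - 8)
At (3, -1, -3): (-24, -5, -10).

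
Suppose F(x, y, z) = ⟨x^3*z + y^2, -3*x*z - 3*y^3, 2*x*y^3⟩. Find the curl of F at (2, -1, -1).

(18, 10, 5)

(∇×F)₁ = ∂F₃/∂y − ∂F₂/∂z = 6*x*y^2 + 3*x
(∇×F)₂ = ∂F₁/∂z − ∂F₃/∂x = x^3 - 2*y^3
(∇×F)₃ = ∂F₂/∂x − ∂F₁/∂y = -2*y - 3*z
∇×F = (6*x*y^2 + 3*x, x^3 - 2*y^3, -2*y - 3*z)
At (2, -1, -1): (18, 10, 5).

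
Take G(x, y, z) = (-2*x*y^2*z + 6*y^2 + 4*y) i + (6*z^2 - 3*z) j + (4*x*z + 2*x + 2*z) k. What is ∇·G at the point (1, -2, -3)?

∂G₁/∂x = -2*y^2*z
∂G₂/∂y = 0
∂G₃/∂z = 4*x + 2
∇·G = 4*x - 2*y^2*z + 2
At (1, -2, -3): 30.

30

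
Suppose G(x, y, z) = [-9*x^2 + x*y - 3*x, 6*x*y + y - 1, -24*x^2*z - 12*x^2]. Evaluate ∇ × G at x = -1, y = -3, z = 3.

(0, -168, -17)

(∇×G)₁ = ∂G₃/∂y − ∂G₂/∂z = 0
(∇×G)₂ = ∂G₁/∂z − ∂G₃/∂x = 48*x*z + 24*x
(∇×G)₃ = ∂G₂/∂x − ∂G₁/∂y = -x + 6*y
∇×G = (0, 48*x*z + 24*x, -x + 6*y)
At (-1, -3, 3): (0, -168, -17).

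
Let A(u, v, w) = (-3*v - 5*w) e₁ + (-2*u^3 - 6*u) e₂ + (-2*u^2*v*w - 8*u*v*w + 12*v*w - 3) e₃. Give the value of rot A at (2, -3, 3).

(∇×A)₁ = ∂A₃/∂v − ∂A₂/∂w = -2*u^2*w - 8*u*w + 12*w
(∇×A)₂ = ∂A₁/∂w − ∂A₃/∂u = 4*u*v*w + 8*v*w - 5
(∇×A)₃ = ∂A₂/∂u − ∂A₁/∂v = -6*u^2 - 3
∇×A = (-2*u^2*w - 8*u*w + 12*w, 4*u*v*w + 8*v*w - 5, -6*u^2 - 3)
At (2, -3, 3): (-36, -149, -27).

(-36, -149, -27)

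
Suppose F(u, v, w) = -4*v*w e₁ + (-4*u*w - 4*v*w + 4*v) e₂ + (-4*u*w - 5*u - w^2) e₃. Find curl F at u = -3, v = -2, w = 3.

(-20, 25, 0)

(∇×F)₁ = ∂F₃/∂v − ∂F₂/∂w = 4*u + 4*v
(∇×F)₂ = ∂F₁/∂w − ∂F₃/∂u = -4*v + 4*w + 5
(∇×F)₃ = ∂F₂/∂u − ∂F₁/∂v = 0
∇×F = (4*u + 4*v, -4*v + 4*w + 5, 0)
At (-3, -2, 3): (-20, 25, 0).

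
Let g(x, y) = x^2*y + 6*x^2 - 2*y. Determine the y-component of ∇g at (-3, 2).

7

(∇g)_2 = ∂g/∂y = x^2 - 2
At (-3, 2): 7.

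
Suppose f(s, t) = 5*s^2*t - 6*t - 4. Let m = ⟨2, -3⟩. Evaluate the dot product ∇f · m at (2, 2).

∂f/∂s = 10*s*t
∂f/∂t = 5*s^2 - 6
∇f at (2, 2) = (40, 14)
∇f · m = (40)(2) + (14)(-3) = 38

38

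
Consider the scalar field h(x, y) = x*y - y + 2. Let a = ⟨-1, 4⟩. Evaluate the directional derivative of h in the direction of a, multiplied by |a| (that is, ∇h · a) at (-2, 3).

∂h/∂x = y
∂h/∂y = x - 1
∇h at (-2, 3) = (3, -3)
∇h · a = (3)(-1) + (-3)(4) = -15

-15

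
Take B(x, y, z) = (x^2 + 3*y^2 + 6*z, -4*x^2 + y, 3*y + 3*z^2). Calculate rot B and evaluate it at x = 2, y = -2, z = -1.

(3, 6, -4)

(∇×B)₁ = ∂B₃/∂y − ∂B₂/∂z = 3
(∇×B)₂ = ∂B₁/∂z − ∂B₃/∂x = 6
(∇×B)₃ = ∂B₂/∂x − ∂B₁/∂y = -8*x - 6*y
∇×B = (3, 6, -8*x - 6*y)
At (2, -2, -1): (3, 6, -4).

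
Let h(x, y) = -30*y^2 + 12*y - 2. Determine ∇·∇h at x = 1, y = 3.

∂²h/∂x² = 0
∂²h/∂y² = -60
∇²h = -60
At (1, 3): -60.

-60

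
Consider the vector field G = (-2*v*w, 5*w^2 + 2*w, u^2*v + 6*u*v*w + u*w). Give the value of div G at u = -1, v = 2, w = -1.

∂G₁/∂u = 0
∂G₂/∂v = 0
∂G₃/∂w = 6*u*v + u
∇·G = 6*u*v + u
At (-1, 2, -1): -13.

-13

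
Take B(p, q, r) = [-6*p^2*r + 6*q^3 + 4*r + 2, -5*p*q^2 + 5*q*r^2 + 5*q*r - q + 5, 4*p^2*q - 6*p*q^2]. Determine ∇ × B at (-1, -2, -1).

(∇×B)₁ = ∂B₃/∂q − ∂B₂/∂r = 4*p^2 - 12*p*q - 10*q*r - 5*q
(∇×B)₂ = ∂B₁/∂r − ∂B₃/∂p = -6*p^2 - 8*p*q + 6*q^2 + 4
(∇×B)₃ = ∂B₂/∂p − ∂B₁/∂q = -23*q^2
∇×B = (4*p^2 - 12*p*q - 10*q*r - 5*q, -6*p^2 - 8*p*q + 6*q^2 + 4, -23*q^2)
At (-1, -2, -1): (-30, 6, -92).

(-30, 6, -92)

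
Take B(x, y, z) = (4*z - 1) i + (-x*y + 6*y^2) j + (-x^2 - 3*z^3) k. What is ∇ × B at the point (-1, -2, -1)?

(∇×B)₁ = ∂B₃/∂y − ∂B₂/∂z = 0
(∇×B)₂ = ∂B₁/∂z − ∂B₃/∂x = 2*x + 4
(∇×B)₃ = ∂B₂/∂x − ∂B₁/∂y = -y
∇×B = (0, 2*x + 4, -y)
At (-1, -2, -1): (0, 2, 2).

(0, 2, 2)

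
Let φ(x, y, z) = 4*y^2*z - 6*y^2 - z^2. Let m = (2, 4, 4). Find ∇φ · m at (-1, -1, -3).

184

∂φ/∂x = 0
∂φ/∂y = 8*y*z - 12*y
∂φ/∂z = 4*y^2 - 2*z
∇φ at (-1, -1, -3) = (0, 36, 10)
∇φ · m = (0)(2) + (36)(4) + (10)(4) = 184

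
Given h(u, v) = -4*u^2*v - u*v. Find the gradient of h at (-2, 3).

∂h/∂u = -8*u*v - v
∂h/∂v = -4*u^2 - u
∇h = (-8*u*v - v, -4*u^2 - u)
At (-2, 3): (45, -14).

(45, -14)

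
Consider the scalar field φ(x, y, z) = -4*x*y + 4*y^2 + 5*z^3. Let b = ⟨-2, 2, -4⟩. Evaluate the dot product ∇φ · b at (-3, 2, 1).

∂φ/∂x = -4*y
∂φ/∂y = -4*x + 8*y
∂φ/∂z = 15*z^2
∇φ at (-3, 2, 1) = (-8, 28, 15)
∇φ · b = (-8)(-2) + (28)(2) + (15)(-4) = 12

12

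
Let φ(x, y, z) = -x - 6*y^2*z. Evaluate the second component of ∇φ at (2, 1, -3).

(∇φ)_2 = ∂φ/∂y = -12*y*z
At (2, 1, -3): 36.

36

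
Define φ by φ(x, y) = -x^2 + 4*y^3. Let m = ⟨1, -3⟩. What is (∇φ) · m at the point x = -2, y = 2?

-140

∂φ/∂x = -2*x
∂φ/∂y = 12*y^2
∇φ at (-2, 2) = (4, 48)
∇φ · m = (4)(1) + (48)(-3) = -140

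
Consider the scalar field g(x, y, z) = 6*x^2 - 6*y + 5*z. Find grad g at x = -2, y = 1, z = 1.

∂g/∂x = 12*x
∂g/∂y = -6
∂g/∂z = 5
∇g = (12*x, -6, 5)
At (-2, 1, 1): (-24, -6, 5).

(-24, -6, 5)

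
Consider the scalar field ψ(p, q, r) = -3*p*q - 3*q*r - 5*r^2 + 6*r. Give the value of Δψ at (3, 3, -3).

∂²ψ/∂p² = 0
∂²ψ/∂q² = 0
∂²ψ/∂r² = -10
∇²ψ = -10
At (3, 3, -3): -10.

-10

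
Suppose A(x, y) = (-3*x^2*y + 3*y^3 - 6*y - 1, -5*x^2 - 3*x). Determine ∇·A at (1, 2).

-12

∂A₁/∂x = -6*x*y
∂A₂/∂y = 0
∇·A = -6*x*y
At (1, 2): -12.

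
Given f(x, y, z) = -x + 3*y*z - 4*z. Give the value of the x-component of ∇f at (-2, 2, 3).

(∇f)_1 = ∂f/∂x = -1
At (-2, 2, 3): -1.

-1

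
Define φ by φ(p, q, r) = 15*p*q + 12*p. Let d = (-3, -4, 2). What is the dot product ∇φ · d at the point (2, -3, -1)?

-21

∂φ/∂p = 15*q + 12
∂φ/∂q = 15*p
∂φ/∂r = 0
∇φ at (2, -3, -1) = (-33, 30, 0)
∇φ · d = (-33)(-3) + (30)(-4) + (0)(2) = -21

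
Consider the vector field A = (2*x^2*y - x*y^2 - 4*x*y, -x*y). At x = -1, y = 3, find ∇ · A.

∂A₁/∂x = 4*x*y - y^2 - 4*y
∂A₂/∂y = -x
∇·A = 4*x*y - x - y^2 - 4*y
At (-1, 3): -32.

-32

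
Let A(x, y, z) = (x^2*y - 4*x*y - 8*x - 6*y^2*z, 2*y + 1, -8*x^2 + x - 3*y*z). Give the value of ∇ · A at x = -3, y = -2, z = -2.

20

∂A₁/∂x = 2*x*y - 4*y - 8
∂A₂/∂y = 2
∂A₃/∂z = -3*y
∇·A = 2*x*y - 7*y - 6
At (-3, -2, -2): 20.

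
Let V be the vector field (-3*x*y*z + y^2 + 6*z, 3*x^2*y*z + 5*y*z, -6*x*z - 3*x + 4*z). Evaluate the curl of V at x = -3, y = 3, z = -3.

(∇×V)₁ = ∂V₃/∂y − ∂V₂/∂z = -3*x^2*y - 5*y
(∇×V)₂ = ∂V₁/∂z − ∂V₃/∂x = -3*x*y + 6*z + 9
(∇×V)₃ = ∂V₂/∂x − ∂V₁/∂y = 6*x*y*z + 3*x*z - 2*y
∇×V = (-3*x^2*y - 5*y, -3*x*y + 6*z + 9, 6*x*y*z + 3*x*z - 2*y)
At (-3, 3, -3): (-96, 18, 183).

(-96, 18, 183)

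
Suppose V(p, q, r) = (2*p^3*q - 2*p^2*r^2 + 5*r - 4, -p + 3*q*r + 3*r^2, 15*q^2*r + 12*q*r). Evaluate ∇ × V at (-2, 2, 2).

(126, -27, 15)

(∇×V)₁ = ∂V₃/∂q − ∂V₂/∂r = 30*q*r - 3*q + 6*r
(∇×V)₂ = ∂V₁/∂r − ∂V₃/∂p = -4*p^2*r + 5
(∇×V)₃ = ∂V₂/∂p − ∂V₁/∂q = -2*p^3 - 1
∇×V = (30*q*r - 3*q + 6*r, -4*p^2*r + 5, -2*p^3 - 1)
At (-2, 2, 2): (126, -27, 15).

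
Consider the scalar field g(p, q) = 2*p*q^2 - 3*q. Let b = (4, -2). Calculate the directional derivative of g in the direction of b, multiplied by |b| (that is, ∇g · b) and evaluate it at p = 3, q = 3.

∂g/∂p = 2*q^2
∂g/∂q = 4*p*q - 3
∇g at (3, 3) = (18, 33)
∇g · b = (18)(4) + (33)(-2) = 6

6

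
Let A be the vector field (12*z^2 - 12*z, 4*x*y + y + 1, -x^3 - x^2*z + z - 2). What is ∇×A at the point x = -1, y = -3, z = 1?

(∇×A)₁ = ∂A₃/∂y − ∂A₂/∂z = 0
(∇×A)₂ = ∂A₁/∂z − ∂A₃/∂x = 3*x^2 + 2*x*z + 24*z - 12
(∇×A)₃ = ∂A₂/∂x − ∂A₁/∂y = 4*y
∇×A = (0, 3*x^2 + 2*x*z + 24*z - 12, 4*y)
At (-1, -3, 1): (0, 13, -12).

(0, 13, -12)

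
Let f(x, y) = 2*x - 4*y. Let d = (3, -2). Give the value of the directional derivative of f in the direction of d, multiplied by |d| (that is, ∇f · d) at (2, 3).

14

∂f/∂x = 2
∂f/∂y = -4
∇f at (2, 3) = (2, -4)
∇f · d = (2)(3) + (-4)(-2) = 14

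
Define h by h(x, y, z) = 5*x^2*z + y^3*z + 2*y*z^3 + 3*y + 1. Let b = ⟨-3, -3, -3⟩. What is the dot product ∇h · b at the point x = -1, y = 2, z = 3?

-552

∂h/∂x = 10*x*z
∂h/∂y = 3*y^2*z + 2*z^3 + 3
∂h/∂z = 5*x^2 + y^3 + 6*y*z^2
∇h at (-1, 2, 3) = (-30, 93, 121)
∇h · b = (-30)(-3) + (93)(-3) + (121)(-3) = -552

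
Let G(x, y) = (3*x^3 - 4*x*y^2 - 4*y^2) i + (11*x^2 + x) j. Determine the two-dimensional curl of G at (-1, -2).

-21

∂G₂/∂x = 22*x + 1
∂G₁/∂y = -8*x*y - 8*y
Scalar curl = 8*x*y + 22*x + 8*y + 1
At (-1, -2): -21.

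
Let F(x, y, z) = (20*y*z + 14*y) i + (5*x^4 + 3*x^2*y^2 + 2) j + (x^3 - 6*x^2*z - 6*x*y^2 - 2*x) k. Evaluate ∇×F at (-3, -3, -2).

(∇×F)₁ = ∂F₃/∂y − ∂F₂/∂z = -12*x*y
(∇×F)₂ = ∂F₁/∂z − ∂F₃/∂x = -3*x^2 + 12*x*z + 6*y^2 + 20*y + 2
(∇×F)₃ = ∂F₂/∂x − ∂F₁/∂y = 20*x^3 + 6*x*y^2 - 20*z - 14
∇×F = (-12*x*y, -3*x^2 + 12*x*z + 6*y^2 + 20*y + 2, 20*x^3 + 6*x*y^2 - 20*z - 14)
At (-3, -3, -2): (-108, 41, -676).

(-108, 41, -676)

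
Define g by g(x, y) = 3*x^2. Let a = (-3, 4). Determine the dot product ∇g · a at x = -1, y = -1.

18

∂g/∂x = 6*x
∂g/∂y = 0
∇g at (-1, -1) = (-6, 0)
∇g · a = (-6)(-3) + (0)(4) = 18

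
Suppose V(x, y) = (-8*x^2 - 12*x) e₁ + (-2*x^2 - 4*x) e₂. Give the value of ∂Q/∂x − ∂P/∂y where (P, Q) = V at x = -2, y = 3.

∂V₂/∂x = -4*x - 4
∂V₁/∂y = 0
Scalar curl = -4*x - 4
At (-2, 3): 4.

4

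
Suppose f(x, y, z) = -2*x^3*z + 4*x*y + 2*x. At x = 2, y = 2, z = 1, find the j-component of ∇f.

(∇f)_2 = ∂f/∂y = 4*x
At (2, 2, 1): 8.

8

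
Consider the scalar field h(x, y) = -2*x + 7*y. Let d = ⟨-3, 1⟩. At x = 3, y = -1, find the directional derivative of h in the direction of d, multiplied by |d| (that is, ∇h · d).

∂h/∂x = -2
∂h/∂y = 7
∇h at (3, -1) = (-2, 7)
∇h · d = (-2)(-3) + (7)(1) = 13

13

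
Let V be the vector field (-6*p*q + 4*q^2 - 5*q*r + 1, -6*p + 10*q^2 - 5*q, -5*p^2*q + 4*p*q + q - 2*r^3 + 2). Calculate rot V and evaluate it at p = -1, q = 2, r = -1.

(∇×V)₁ = ∂V₃/∂q − ∂V₂/∂r = -5*p^2 + 4*p + 1
(∇×V)₂ = ∂V₁/∂r − ∂V₃/∂p = 10*p*q - 9*q
(∇×V)₃ = ∂V₂/∂p − ∂V₁/∂q = 6*p - 8*q + 5*r - 6
∇×V = (-5*p^2 + 4*p + 1, 10*p*q - 9*q, 6*p - 8*q + 5*r - 6)
At (-1, 2, -1): (-8, -38, -33).

(-8, -38, -33)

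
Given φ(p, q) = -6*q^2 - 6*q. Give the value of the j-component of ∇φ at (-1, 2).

-30

(∇φ)_2 = ∂φ/∂q = -12*q - 6
At (-1, 2): -30.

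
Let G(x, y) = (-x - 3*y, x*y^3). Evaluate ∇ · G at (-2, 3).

-55

∂G₁/∂x = -1
∂G₂/∂y = 3*x*y^2
∇·G = 3*x*y^2 - 1
At (-2, 3): -55.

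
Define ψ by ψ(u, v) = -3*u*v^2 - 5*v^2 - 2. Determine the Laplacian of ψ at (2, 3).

∂²ψ/∂u² = 0
∂²ψ/∂v² = -2*(3*u + 5)
∇²ψ = -6*u - 10
At (2, 3): -22.

-22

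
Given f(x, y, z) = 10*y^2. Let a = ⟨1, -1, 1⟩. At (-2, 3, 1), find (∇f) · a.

∂f/∂x = 0
∂f/∂y = 20*y
∂f/∂z = 0
∇f at (-2, 3, 1) = (0, 60, 0)
∇f · a = (0)(1) + (60)(-1) + (0)(1) = -60

-60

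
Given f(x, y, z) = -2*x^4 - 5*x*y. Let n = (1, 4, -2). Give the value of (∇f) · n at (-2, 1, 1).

∂f/∂x = -8*x^3 - 5*y
∂f/∂y = -5*x
∂f/∂z = 0
∇f at (-2, 1, 1) = (59, 10, 0)
∇f · n = (59)(1) + (10)(4) + (0)(-2) = 99

99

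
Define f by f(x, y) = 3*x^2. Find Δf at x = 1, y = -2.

∂²f/∂x² = 6
∂²f/∂y² = 0
∇²f = 6
At (1, -2): 6.

6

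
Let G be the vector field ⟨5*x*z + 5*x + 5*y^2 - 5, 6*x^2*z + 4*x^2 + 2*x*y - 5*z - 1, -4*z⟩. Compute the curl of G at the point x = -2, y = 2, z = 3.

(∇×G)₁ = ∂G₃/∂y − ∂G₂/∂z = -6*x^2 + 5
(∇×G)₂ = ∂G₁/∂z − ∂G₃/∂x = 5*x
(∇×G)₃ = ∂G₂/∂x − ∂G₁/∂y = 12*x*z + 8*x - 8*y
∇×G = (-6*x^2 + 5, 5*x, 12*x*z + 8*x - 8*y)
At (-2, 2, 3): (-19, -10, -104).

(-19, -10, -104)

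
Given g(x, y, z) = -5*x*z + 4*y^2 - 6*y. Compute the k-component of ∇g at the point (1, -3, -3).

(∇g)_3 = ∂g/∂z = -5*x
At (1, -3, -3): -5.

-5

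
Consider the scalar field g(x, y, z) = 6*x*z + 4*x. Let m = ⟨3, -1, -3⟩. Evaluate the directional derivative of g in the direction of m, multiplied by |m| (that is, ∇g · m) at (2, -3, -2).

∂g/∂x = 6*z + 4
∂g/∂y = 0
∂g/∂z = 6*x
∇g at (2, -3, -2) = (-8, 0, 12)
∇g · m = (-8)(3) + (0)(-1) + (12)(-3) = -60

-60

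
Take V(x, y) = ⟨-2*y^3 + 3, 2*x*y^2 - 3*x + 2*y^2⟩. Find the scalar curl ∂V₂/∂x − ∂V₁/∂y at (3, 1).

∂V₂/∂x = 2*y^2 - 3
∂V₁/∂y = -6*y^2
Scalar curl = 8*y^2 - 3
At (3, 1): 5.

5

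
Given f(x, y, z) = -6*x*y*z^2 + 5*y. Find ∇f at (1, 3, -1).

(-18, -1, 36)

∂f/∂x = -6*y*z^2
∂f/∂y = -6*x*z^2 + 5
∂f/∂z = -12*x*y*z
∇f = (-6*y*z^2, -6*x*z^2 + 5, -12*x*y*z)
At (1, 3, -1): (-18, -1, 36).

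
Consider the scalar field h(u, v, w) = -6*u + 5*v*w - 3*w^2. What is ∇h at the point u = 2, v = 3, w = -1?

∂h/∂u = -6
∂h/∂v = 5*w
∂h/∂w = 5*v - 6*w
∇h = (-6, 5*w, 5*v - 6*w)
At (2, 3, -1): (-6, -5, 21).

(-6, -5, 21)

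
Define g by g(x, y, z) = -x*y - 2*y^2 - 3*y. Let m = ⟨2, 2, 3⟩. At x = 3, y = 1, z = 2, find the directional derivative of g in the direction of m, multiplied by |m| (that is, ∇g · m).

∂g/∂x = -y
∂g/∂y = -x - 4*y - 3
∂g/∂z = 0
∇g at (3, 1, 2) = (-1, -10, 0)
∇g · m = (-1)(2) + (-10)(2) + (0)(3) = -22

-22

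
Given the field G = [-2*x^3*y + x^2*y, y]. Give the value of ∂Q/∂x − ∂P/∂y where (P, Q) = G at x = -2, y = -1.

∂G₂/∂x = 0
∂G₁/∂y = -2*x^3 + x^2
Scalar curl = 2*x^3 - x^2
At (-2, -1): -20.

-20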